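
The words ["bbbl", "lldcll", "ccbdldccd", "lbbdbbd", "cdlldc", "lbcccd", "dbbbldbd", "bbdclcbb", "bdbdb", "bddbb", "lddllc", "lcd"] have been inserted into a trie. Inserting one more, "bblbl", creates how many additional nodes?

Walking "bblbl" from the root, the first 2 characters ("bb") follow existing edges; "l" is the first miss.
Each of the 3 remaining characters creates one node.

3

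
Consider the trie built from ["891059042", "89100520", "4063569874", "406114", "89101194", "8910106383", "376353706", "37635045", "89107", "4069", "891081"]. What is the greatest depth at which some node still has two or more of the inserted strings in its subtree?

The deepest shared node is where two words last agree before diverging.
"37635045" and "376353706" agree on "37635" (5 characters) before diverging; nothing deeper is shared.
Longest shared-prefix length: 5

5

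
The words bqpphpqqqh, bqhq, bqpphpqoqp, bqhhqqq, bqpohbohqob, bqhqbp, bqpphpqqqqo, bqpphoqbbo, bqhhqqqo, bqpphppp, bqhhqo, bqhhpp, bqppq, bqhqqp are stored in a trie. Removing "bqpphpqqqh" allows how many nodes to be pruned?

1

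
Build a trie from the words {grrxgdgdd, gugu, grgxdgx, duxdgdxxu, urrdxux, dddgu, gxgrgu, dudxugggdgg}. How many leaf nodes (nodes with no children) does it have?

8

A leaf is a node with no children — equivalently, the end of a word that is not a proper prefix of any other stored word.
Those words: "dddgu", "dudxugggdgg", "duxdgdxxu", "grgxdgx", "grrxgdgdd", "gugu", "gxgrgu", "urrdxux"
Leaf count: 8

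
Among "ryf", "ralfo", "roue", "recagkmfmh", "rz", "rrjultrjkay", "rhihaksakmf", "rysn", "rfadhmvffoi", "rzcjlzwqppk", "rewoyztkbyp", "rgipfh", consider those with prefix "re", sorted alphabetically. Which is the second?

DFS of the "re" subtree visits, in order: "recagkmfmh", "rewoyztkbyp"
The 2nd is rewoyztkbyp.

rewoyztkbyp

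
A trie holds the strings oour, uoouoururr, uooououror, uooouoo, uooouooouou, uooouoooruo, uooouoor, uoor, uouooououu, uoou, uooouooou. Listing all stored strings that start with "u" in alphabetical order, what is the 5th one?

Filter for "u…" and sort: "uooouoo", "uooouoooruo", "uooouooou", "uooouooouou", "uooouoor", "uooououror", "uoor", "uoou", "uoouoururr", "uouooououu"
Position 5: uooouoor

uooouoor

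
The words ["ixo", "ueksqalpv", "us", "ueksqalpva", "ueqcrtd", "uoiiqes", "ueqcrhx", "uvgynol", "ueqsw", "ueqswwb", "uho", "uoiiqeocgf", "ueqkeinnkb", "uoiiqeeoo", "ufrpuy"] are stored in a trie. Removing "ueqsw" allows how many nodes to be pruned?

0

A node on "ueqsw"'s path can go only if nothing else ends at it or branches off below it.
Every node on "ueqsw" is still needed (e.g. by "ueqswwb"), so nothing is freed.
Nodes removed: 0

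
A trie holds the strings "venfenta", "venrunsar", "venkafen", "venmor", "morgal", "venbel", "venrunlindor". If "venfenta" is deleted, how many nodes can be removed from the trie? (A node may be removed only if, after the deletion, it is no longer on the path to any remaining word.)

5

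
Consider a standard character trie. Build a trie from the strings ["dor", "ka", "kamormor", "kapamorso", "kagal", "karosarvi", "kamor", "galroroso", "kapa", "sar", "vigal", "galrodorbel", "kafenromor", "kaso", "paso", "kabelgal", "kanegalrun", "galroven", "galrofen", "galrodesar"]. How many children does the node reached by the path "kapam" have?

Walk "kapam" from the root, arriving at one node.
Distinct next characters after "kapam": o.
That node has 1 child edge.

1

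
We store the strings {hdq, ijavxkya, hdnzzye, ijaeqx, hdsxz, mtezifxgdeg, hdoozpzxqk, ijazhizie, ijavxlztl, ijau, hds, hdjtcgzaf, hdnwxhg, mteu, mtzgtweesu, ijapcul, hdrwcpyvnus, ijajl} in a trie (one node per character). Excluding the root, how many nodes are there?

87

Trace insertions, counting only characters that open a new branch:
  "hdq" → 3 new (h, d, q)
  "ijavxkya" → 8 new (i, j, a, v, x, k, y, a)
  "hdnzzye" → prefix "hd" already present; 5 new (n, z, z, y, e)
  "ijaeqx" → prefix "ija" already present; 3 new (e, q, x)
  "hdsxz" → prefix "hd" already present; 3 new (s, x, z)
  "mtezifxgdeg" → 11 new (m, t, e, z, i, f, x, g, d, e, g)
  "hdoozpzxqk" → prefix "hd" already present; 8 new (o, o, z, p, z, x, q, k)
  "ijazhizie" → prefix "ija" already present; 6 new (z, h, i, z, i, e)
  "ijavxlztl" → prefix "ijavx" already present; 4 new (l, z, t, l)
  "ijau" → prefix "ija" already present; 1 new (u)
  "hds" → prefix "hds" already present; 0 new (none)
  "hdjtcgzaf" → prefix "hd" already present; 7 new (j, t, c, g, z, a, f)
  "hdnwxhg" → prefix "hdn" already present; 4 new (w, x, h, g)
  "mteu" → prefix "mte" already present; 1 new (u)
  "mtzgtweesu" → prefix "mt" already present; 8 new (z, g, t, w, e, e, s, u)
  "ijapcul" → prefix "ija" already present; 4 new (p, c, u, l)
  "hdrwcpyvnus" → prefix "hd" already present; 9 new (r, w, c, p, y, v, n, u, s)
  "ijajl" → prefix "ija" already present; 2 new (j, l)
Total nodes = 3 + 8 + 5 + 3 + 3 + 11 + 8 + 6 + 4 + 1 + 0 + 7 + 4 + 1 + 8 + 4 + 9 + 2 = 87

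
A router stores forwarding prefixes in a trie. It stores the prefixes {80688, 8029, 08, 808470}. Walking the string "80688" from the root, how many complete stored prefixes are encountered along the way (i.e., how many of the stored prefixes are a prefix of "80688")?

1

Walk "80688" from the root; an end-of-word marker is hit whenever a stored word is a prefix of "80688".
Prefixes of the query that are stored words: "80688"
Count: 1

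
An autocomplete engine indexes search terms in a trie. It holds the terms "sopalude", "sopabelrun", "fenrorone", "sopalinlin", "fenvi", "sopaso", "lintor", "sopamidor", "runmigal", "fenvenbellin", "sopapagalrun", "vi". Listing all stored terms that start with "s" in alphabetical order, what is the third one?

sopalude

DFS of the "s" subtree visits, in order: "sopabelrun", "sopalinlin", "sopalude", "sopamidor", "sopapagalrun", "sopaso"
Position 3: sopalude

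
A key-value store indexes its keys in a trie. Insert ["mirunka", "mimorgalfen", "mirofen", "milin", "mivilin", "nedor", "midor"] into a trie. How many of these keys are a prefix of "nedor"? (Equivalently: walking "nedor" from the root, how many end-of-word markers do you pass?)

1

Traverse "nedor" character by character; count nodes along the way that are marked as word ends.
Prefixes of the query that are stored words: "nedor"
Count: 1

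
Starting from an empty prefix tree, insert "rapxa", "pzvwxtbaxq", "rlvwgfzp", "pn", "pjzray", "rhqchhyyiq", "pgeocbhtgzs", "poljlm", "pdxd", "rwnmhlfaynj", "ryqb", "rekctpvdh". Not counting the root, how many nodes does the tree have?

76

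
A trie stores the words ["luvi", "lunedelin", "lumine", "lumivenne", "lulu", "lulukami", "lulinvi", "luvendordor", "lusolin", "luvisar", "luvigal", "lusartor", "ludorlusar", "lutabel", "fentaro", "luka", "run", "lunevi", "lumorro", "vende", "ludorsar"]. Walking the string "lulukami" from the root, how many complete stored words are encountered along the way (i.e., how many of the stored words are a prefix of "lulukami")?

Check each prefix of "lulukami" against the stored set — each match is an end-marker on the path.
Prefixes of the query that are stored words: "lulu", "lulukami"
Count: 2

2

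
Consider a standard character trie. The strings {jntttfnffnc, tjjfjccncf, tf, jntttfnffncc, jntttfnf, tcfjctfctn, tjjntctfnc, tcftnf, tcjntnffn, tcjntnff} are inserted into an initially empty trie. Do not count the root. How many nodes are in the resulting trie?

Insert word by word; a character creates a node only if that edge doesn't already exist:
  "jntttfnffnc" → 11 new (j, n, t, t, t, f, n, f, f, n, c)
  "tjjfjccncf" → 10 new (t, j, j, f, j, c, c, n, c, f)
  "tf" → prefix "t" already present; 1 new (f)
  "jntttfnffncc" → prefix "jntttfnffnc" already present; 1 new (c)
  "jntttfnf" → prefix "jntttfnf" already present; 0 new (none)
  "tcfjctfctn" → prefix "t" already present; 9 new (c, f, j, c, t, f, c, t, n)
  "tjjntctfnc" → prefix "tjj" already present; 7 new (n, t, c, t, f, n, c)
  "tcftnf" → prefix "tcf" already present; 3 new (t, n, f)
  "tcjntnffn" → prefix "tc" already present; 7 new (j, n, t, n, f, f, n)
  "tcjntnff" → prefix "tcjntnff" already present; 0 new (none)
Total nodes = 11 + 10 + 1 + 1 + 0 + 9 + 7 + 3 + 7 + 0 = 49

49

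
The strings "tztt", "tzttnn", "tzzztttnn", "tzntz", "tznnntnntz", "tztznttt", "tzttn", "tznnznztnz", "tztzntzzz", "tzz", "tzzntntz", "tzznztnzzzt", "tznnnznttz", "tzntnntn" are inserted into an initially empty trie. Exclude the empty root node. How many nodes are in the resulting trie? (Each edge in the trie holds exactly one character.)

For each word, the new-node count is its length minus the longest prefix already in the trie:
  "tztt" → 4 new (t, z, t, t)
  "tzttnn" → prefix "tztt" already present; 2 new (n, n)
  "tzzztttnn" → prefix "tz" already present; 7 new (z, z, t, t, t, n, n)
  "tzntz" → prefix "tz" already present; 3 new (n, t, z)
  "tznnntnntz" → prefix "tzn" already present; 7 new (n, n, t, n, n, t, z)
  "tztznttt" → prefix "tzt" already present; 5 new (z, n, t, t, t)
  "tzttn" → prefix "tzttn" already present; 0 new (none)
  "tznnznztnz" → prefix "tznn" already present; 6 new (z, n, z, t, n, z)
  "tztzntzzz" → prefix "tztznt" already present; 3 new (z, z, z)
  "tzz" → prefix "tzz" already present; 0 new (none)
  "tzzntntz" → prefix "tzz" already present; 5 new (n, t, n, t, z)
  "tzznztnzzzt" → prefix "tzzn" already present; 7 new (z, t, n, z, z, z, t)
  "tznnnznttz" → prefix "tznnn" already present; 5 new (z, n, t, t, z)
  "tzntnntn" → prefix "tznt" already present; 4 new (n, n, t, n)
Total nodes = 4 + 2 + 7 + 3 + 7 + 5 + 0 + 6 + 3 + 0 + 5 + 7 + 5 + 4 = 58

58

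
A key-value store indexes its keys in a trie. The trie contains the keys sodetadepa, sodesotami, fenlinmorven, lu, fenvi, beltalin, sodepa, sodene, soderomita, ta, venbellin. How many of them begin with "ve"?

1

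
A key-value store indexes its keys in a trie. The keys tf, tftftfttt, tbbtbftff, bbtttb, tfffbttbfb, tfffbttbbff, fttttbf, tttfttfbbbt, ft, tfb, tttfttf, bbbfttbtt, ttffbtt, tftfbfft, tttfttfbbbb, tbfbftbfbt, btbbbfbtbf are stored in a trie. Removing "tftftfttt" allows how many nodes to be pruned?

After clearing the end-marker at "tftftfttt", prune upward until reaching a node still needed by another word.
The suffix "tfttt" (5 nodes) is used only by "tftftfttt"; the node for "tftf" still has the child "b", so pruning stops there.
Nodes removed: 5

5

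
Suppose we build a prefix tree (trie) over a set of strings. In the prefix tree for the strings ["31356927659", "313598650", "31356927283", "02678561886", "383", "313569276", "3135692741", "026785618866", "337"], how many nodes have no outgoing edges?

7

A leaf is a node with no children — equivalently, the end of a word that is not a proper prefix of any other stored word.
Those words: "026785618866", "31356927283", "3135692741", "31356927659", "313598650", "337", "383"
Leaf count: 7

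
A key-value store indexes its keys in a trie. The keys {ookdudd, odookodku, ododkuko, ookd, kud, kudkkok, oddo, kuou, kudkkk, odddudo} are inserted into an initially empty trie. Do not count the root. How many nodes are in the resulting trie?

36

Count nodes per top-level branch (shared prefixes stored once):
  'k'-branch (kud, kudkkk, kudkkok, kuou): 10 nodes
  'o'-branch (odddudo, oddo, ododkuko, odookodku, ookd, ookdudd): 26 nodes
Sum: 36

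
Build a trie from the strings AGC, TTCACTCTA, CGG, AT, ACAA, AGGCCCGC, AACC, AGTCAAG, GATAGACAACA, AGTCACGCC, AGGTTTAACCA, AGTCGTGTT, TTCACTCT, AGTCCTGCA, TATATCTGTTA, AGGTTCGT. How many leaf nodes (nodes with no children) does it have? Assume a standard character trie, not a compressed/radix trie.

15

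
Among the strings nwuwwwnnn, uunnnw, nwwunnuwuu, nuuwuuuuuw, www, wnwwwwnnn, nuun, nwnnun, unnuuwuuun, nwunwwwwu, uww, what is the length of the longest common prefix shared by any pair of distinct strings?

Look for the deepest trie node that still has at least two words in its subtree.
e.g. "nuun" and "nuuwuuuuuw" share the prefix "nuu" of length 3; no pair shares a longer one.
Longest shared-prefix length: 3

3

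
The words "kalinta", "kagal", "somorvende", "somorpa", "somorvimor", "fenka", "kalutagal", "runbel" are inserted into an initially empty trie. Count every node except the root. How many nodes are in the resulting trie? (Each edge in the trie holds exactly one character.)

For each word, the new-node count is its length minus the longest prefix already in the trie:
  "kalinta" → 7 new (k, a, l, i, n, t, a)
  "kagal" → prefix "ka" already present; 3 new (g, a, l)
  "somorvende" → 10 new (s, o, m, o, r, v, e, n, d, e)
  "somorpa" → prefix "somor" already present; 2 new (p, a)
  "somorvimor" → prefix "somorv" already present; 4 new (i, m, o, r)
  "fenka" → 5 new (f, e, n, k, a)
  "kalutagal" → prefix "kal" already present; 6 new (u, t, a, g, a, l)
  "runbel" → 6 new (r, u, n, b, e, l)
Total nodes = 7 + 3 + 10 + 2 + 4 + 5 + 6 + 6 = 43

43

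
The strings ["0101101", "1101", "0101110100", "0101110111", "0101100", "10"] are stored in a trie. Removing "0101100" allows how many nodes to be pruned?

1

A node on "0101100"'s path can go only if nothing else ends at it or branches off below it.
The suffix "0" (1 node) is used only by "0101100"; the node for "010110" still has the child "1", so pruning stops there.
Nodes removed: 1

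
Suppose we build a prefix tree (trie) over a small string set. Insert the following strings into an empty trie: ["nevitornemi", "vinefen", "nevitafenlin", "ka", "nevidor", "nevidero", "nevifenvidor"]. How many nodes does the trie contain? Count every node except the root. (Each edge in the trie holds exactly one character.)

Count nodes per top-level branch (shared prefixes stored once):
  'k'-branch (ka): 2 nodes
  'n'-branch (nevidero, nevidor, nevifenvidor, nevitafenlin, nevitornemi): 32 nodes
  'v'-branch (vinefen): 7 nodes
Sum: 41

41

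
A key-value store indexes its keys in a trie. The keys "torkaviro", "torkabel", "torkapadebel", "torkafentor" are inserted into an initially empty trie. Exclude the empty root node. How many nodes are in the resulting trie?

For each word, the new-node count is its length minus the longest prefix already in the trie:
  "torkaviro" → 9 new (t, o, r, k, a, v, i, r, o)
  "torkabel" → prefix "torka" already present; 3 new (b, e, l)
  "torkapadebel" → prefix "torka" already present; 7 new (p, a, d, e, b, e, l)
  "torkafentor" → prefix "torka" already present; 6 new (f, e, n, t, o, r)
Total nodes = 9 + 3 + 7 + 6 = 25

25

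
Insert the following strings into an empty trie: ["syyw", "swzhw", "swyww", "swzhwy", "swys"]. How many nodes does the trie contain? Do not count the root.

Trie structure (* marks end of a word):
(root)
└─ s
   ├─ w
   │  ├─ y
   │  │  ├─ s *
   │  │  └─ w
   │  │     └─ w *
   │  └─ z
   │     └─ h
   │        └─ w *
   │           └─ y *
   └─ y
      └─ y
         └─ w *
Counting every labelled node above: 13.

13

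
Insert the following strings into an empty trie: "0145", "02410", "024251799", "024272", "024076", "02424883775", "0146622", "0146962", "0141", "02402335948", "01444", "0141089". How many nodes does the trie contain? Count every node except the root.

Insert word by word; a character creates a node only if that edge doesn't already exist:
  "0145" → 4 new (0, 1, 4, 5)
  "02410" → prefix "0" already present; 4 new (2, 4, 1, 0)
  "024251799" → prefix "024" already present; 6 new (2, 5, 1, 7, 9, 9)
  "024272" → prefix "0242" already present; 2 new (7, 2)
  "024076" → prefix "024" already present; 3 new (0, 7, 6)
  "02424883775" → prefix "0242" already present; 7 new (4, 8, 8, 3, 7, 7, 5)
  "0146622" → prefix "014" already present; 4 new (6, 6, 2, 2)
  "0146962" → prefix "0146" already present; 3 new (9, 6, 2)
  "0141" → prefix "014" already present; 1 new (1)
  "02402335948" → prefix "0240" already present; 7 new (2, 3, 3, 5, 9, 4, 8)
  "01444" → prefix "014" already present; 2 new (4, 4)
  "0141089" → prefix "0141" already present; 3 new (0, 8, 9)
Total nodes = 4 + 4 + 6 + 2 + 3 + 7 + 4 + 3 + 1 + 7 + 2 + 3 = 46

46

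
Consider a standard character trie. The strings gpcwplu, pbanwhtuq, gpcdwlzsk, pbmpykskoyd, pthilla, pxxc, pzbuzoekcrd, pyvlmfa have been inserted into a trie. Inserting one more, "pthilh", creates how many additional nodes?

1

The longest prefix of "pthilh" already in the trie is "pthil" (length 5).
New nodes needed: |"pthilh"| − 5 = 6 − 5 = 1.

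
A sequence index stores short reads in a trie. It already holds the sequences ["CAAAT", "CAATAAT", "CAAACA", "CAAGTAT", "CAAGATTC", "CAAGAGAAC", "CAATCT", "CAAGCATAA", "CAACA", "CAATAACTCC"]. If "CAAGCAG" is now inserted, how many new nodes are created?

1

The longest prefix of "CAAGCAG" already in the trie is "CAAGCA" (length 6).
So 7 − 6 = 1 new nodes.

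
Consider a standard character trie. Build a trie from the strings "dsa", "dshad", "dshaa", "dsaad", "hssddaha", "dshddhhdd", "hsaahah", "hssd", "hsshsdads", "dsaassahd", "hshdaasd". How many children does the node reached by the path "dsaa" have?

2

Follow the path "dsaa" to its node, then look at its outgoing edges.
Characters that immediately follow "dsaa" among the stored strings: {d, s}.
That node has 2 child edges.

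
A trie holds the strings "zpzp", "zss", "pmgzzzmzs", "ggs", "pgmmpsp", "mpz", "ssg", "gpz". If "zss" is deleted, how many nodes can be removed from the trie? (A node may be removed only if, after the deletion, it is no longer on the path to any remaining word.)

A node on "zss"'s path can go only if nothing else ends at it or branches off below it.
The suffix "ss" (2 nodes) is used only by "zss"; the node for "z" still has the child "p", so pruning stops there.
Nodes removed: 2

2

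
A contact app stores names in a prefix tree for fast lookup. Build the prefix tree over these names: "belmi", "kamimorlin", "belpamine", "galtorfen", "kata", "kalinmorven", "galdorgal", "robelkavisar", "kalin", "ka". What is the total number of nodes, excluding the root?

59

Trace insertions, counting only characters that open a new branch:
  "belmi" → 5 new (b, e, l, m, i)
  "kamimorlin" → 10 new (k, a, m, i, m, o, r, l, i, n)
  "belpamine" → prefix "bel" already present; 6 new (p, a, m, i, n, e)
  "galtorfen" → 9 new (g, a, l, t, o, r, f, e, n)
  "kata" → prefix "ka" already present; 2 new (t, a)
  "kalinmorven" → prefix "ka" already present; 9 new (l, i, n, m, o, r, v, e, n)
  "galdorgal" → prefix "gal" already present; 6 new (d, o, r, g, a, l)
  "robelkavisar" → 12 new (r, o, b, e, l, k, a, v, i, s, a, r)
  "kalin" → prefix "kalin" already present; 0 new (none)
  "ka" → prefix "ka" already present; 0 new (none)
Total nodes = 5 + 10 + 6 + 9 + 2 + 9 + 6 + 12 + 0 + 0 = 59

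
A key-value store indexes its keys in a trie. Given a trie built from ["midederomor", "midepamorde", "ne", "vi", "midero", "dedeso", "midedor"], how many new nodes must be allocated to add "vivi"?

Walking "vivi" from the root, the first 2 characters ("vi") follow existing edges; "v" is the first miss.
New nodes needed: |"vivi"| − 2 = 4 − 2 = 2.

2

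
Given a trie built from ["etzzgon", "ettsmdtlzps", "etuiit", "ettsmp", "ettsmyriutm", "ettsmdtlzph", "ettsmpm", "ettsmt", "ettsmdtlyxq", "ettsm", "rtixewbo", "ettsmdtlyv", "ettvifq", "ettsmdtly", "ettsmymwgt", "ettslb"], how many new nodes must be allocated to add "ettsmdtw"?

The longest prefix of "ettsmdtw" already in the trie is "ettsmdt" (length 7).
New nodes needed: |"ettsmdtw"| − 7 = 8 − 7 = 1.

1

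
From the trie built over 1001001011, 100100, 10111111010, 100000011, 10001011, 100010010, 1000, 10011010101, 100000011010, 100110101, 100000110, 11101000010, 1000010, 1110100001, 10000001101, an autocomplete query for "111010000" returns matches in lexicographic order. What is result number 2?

11101000010

DFS of the "111010000" subtree visits, in order: "1110100001", "11101000010"
Position 2: 11101000010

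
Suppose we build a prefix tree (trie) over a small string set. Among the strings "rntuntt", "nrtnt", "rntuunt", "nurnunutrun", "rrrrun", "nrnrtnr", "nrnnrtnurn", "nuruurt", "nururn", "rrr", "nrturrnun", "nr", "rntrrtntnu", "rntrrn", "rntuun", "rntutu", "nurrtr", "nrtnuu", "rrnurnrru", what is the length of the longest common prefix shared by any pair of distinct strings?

Equivalently: take the maximum, over all pairs, of their longest common prefix length.
"rntuun" and "rntuunt" agree on "rntuun" (6 characters) before diverging; nothing deeper is shared.
Longest shared-prefix length: 6

6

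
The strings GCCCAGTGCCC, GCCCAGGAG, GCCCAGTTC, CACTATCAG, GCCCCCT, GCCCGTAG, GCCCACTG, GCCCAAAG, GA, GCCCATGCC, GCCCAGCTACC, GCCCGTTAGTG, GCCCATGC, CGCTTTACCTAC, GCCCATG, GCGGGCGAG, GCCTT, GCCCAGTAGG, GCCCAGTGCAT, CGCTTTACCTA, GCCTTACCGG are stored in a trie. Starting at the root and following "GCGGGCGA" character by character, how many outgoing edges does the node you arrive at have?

1

The children of the "GCGGGCGA" node are the distinct next characters among strings starting with "GCGGGCGA".
Distinct next characters after "GCGGGCGA": G.
That node has 1 child edge.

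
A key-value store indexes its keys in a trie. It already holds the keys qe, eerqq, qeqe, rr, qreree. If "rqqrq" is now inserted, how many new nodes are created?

4

The longest prefix of "rqqrq" already in the trie is "r" (length 1).
New nodes needed: |"rqqrq"| − 1 = 5 − 1 = 4.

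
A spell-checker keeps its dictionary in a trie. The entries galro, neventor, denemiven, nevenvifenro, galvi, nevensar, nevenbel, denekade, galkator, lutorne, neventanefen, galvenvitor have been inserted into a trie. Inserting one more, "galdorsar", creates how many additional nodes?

Walking "galdorsar" from the root, the first 3 characters ("gal") follow existing edges; "d" is the first miss.
New nodes needed: |"galdorsar"| − 3 = 9 − 3 = 6.

6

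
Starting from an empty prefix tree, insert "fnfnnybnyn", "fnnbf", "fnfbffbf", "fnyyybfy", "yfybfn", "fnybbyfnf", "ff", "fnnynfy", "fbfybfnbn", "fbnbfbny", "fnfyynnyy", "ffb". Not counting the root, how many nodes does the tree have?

62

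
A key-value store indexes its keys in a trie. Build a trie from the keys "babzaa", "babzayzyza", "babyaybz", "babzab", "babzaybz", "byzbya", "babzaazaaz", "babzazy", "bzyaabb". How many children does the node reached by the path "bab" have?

The children of the "bab" node are the distinct next characters among strings starting with "bab".
Distinct next characters after "bab": y, z.
That node has 2 child edges.

2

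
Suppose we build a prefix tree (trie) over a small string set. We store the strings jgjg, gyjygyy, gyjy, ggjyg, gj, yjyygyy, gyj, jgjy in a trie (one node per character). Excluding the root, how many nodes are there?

Trie structure (* marks end of a word):
(root)
├─ g
│  ├─ g
│  │  └─ j
│  │     └─ y
│  │        └─ g *
│  ├─ j *
│  └─ y
│     └─ j *
│        └─ y *
│           └─ g
│              └─ y
│                 └─ y *
├─ j
│  └─ g
│     └─ j
│        ├─ g *
│        └─ y *
└─ y
   └─ j
      └─ y
         └─ y
            └─ g
               └─ y
                  └─ y *
Counting every labelled node above: 24.

24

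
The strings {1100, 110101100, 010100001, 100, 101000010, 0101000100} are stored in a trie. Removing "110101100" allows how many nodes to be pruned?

Walk "110101100" from the leaf back toward the root, removing each node that no remaining word uses.
The suffix "101100" (6 nodes) is used only by "110101100"; the node for "110" still has the child "0", so pruning stops there.
Nodes removed: 6

6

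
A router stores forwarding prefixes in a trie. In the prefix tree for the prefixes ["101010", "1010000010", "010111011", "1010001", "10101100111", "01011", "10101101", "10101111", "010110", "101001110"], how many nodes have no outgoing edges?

9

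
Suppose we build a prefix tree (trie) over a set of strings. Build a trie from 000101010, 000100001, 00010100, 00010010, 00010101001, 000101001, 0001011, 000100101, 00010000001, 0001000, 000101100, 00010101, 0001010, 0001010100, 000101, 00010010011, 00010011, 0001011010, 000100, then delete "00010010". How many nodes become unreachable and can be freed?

After clearing the end-marker at "00010010", prune upward until reaching a node still needed by another word.
Every node on "00010010" is still needed (e.g. by "000100101"), so nothing is freed.
Nodes removed: 0

0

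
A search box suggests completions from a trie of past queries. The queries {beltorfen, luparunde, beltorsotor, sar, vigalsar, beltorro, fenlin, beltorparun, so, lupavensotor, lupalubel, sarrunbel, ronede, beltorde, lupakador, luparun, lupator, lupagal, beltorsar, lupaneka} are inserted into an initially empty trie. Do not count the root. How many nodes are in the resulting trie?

Insert word by word; a character creates a node only if that edge doesn't already exist:
  "beltorfen" → 9 new (b, e, l, t, o, r, f, e, n)
  "luparunde" → 9 new (l, u, p, a, r, u, n, d, e)
  "beltorsotor" → prefix "beltor" already present; 5 new (s, o, t, o, r)
  "sar" → 3 new (s, a, r)
  "vigalsar" → 8 new (v, i, g, a, l, s, a, r)
  "beltorro" → prefix "beltor" already present; 2 new (r, o)
  "fenlin" → 6 new (f, e, n, l, i, n)
  "beltorparun" → prefix "beltor" already present; 5 new (p, a, r, u, n)
  "so" → prefix "s" already present; 1 new (o)
  "lupavensotor" → prefix "lupa" already present; 8 new (v, e, n, s, o, t, o, r)
  "lupalubel" → prefix "lupa" already present; 5 new (l, u, b, e, l)
  "sarrunbel" → prefix "sar" already present; 6 new (r, u, n, b, e, l)
  "ronede" → 6 new (r, o, n, e, d, e)
  "beltorde" → prefix "beltor" already present; 2 new (d, e)
  "lupakador" → prefix "lupa" already present; 5 new (k, a, d, o, r)
  "luparun" → prefix "luparun" already present; 0 new (none)
  "lupator" → prefix "lupa" already present; 3 new (t, o, r)
  "lupagal" → prefix "lupa" already present; 3 new (g, a, l)
  "beltorsar" → prefix "beltors" already present; 2 new (a, r)
  "lupaneka" → prefix "lupa" already present; 4 new (n, e, k, a)
Total nodes = 9 + 9 + 5 + 3 + 8 + 2 + 6 + 5 + 1 + 8 + 5 + 6 + 6 + 2 + 5 + 0 + 3 + 3 + 2 + 4 = 92

92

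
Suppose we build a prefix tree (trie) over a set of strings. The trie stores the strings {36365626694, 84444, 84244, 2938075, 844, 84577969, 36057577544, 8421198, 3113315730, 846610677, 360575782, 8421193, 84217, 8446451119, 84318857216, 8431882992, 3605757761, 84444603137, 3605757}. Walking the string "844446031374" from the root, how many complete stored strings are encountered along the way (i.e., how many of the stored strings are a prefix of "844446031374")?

3

Walk "844446031374" from the root; an end-of-word marker is hit whenever a stored word is a prefix of "844446031374".
Prefixes of the query that are stored words: "844", "84444", "84444603137"
Count: 3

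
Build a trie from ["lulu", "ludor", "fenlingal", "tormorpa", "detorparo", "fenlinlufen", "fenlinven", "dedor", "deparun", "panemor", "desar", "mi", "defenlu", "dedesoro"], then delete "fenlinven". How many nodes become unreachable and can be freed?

3

Walk "fenlinven" from the leaf back toward the root, removing each node that no remaining word uses.
The suffix "ven" (3 nodes) is used only by "fenlinven"; the node for "fenlin" still has the child "g", so pruning stops there.
Nodes removed: 3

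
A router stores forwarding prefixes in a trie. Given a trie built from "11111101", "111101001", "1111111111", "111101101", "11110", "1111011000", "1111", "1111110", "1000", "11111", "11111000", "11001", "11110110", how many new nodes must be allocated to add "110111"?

"110" is already a path in the trie; the remaining "111" must be added.
Each of the 3 remaining characters creates one node.

3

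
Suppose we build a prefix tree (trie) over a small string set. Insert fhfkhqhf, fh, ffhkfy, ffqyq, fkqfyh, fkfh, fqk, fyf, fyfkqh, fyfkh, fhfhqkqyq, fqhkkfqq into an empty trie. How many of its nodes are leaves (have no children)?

10

A leaf is a node with no children — equivalently, the end of a word that is not a proper prefix of any other stored word.
Those words: "ffhkfy", "ffqyq", "fhfhqkqyq", "fhfkhqhf", "fkfh", "fkqfyh", "fqhkkfqq", "fqk", "fyfkh", "fyfkqh"
Leaf count: 10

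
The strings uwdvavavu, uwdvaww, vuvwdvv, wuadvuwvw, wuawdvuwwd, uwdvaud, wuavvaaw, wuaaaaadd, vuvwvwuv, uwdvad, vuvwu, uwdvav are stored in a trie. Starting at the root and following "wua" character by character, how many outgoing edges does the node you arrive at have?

4

Follow the path "wua" to its node, then look at its outgoing edges.
Distinct next characters after "wua": a, d, v, w.
That node has 4 child edges.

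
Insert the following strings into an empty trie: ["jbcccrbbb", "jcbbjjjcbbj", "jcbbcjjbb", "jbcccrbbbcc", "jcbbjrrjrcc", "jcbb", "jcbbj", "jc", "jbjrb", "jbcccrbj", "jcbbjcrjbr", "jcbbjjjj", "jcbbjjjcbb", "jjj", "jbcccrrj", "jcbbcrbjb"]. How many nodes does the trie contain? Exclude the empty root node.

50

Trace insertions, counting only characters that open a new branch:
  "jbcccrbbb" → 9 new (j, b, c, c, c, r, b, b, b)
  "jcbbjjjcbbj" → prefix "j" already present; 10 new (c, b, b, j, j, j, c, b, b, j)
  "jcbbcjjbb" → prefix "jcbb" already present; 5 new (c, j, j, b, b)
  "jbcccrbbbcc" → prefix "jbcccrbbb" already present; 2 new (c, c)
  "jcbbjrrjrcc" → prefix "jcbbj" already present; 6 new (r, r, j, r, c, c)
  "jcbb" → prefix "jcbb" already present; 0 new (none)
  "jcbbj" → prefix "jcbbj" already present; 0 new (none)
  "jc" → prefix "jc" already present; 0 new (none)
  "jbjrb" → prefix "jb" already present; 3 new (j, r, b)
  "jbcccrbj" → prefix "jbcccrb" already present; 1 new (j)
  "jcbbjcrjbr" → prefix "jcbbj" already present; 5 new (c, r, j, b, r)
  "jcbbjjjj" → prefix "jcbbjjj" already present; 1 new (j)
  "jcbbjjjcbb" → prefix "jcbbjjjcbb" already present; 0 new (none)
  "jjj" → prefix "j" already present; 2 new (j, j)
  "jbcccrrj" → prefix "jbcccr" already present; 2 new (r, j)
  "jcbbcrbjb" → prefix "jcbbc" already present; 4 new (r, b, j, b)
Total nodes = 9 + 10 + 5 + 2 + 6 + 0 + 0 + 0 + 3 + 1 + 5 + 1 + 0 + 2 + 2 + 4 = 50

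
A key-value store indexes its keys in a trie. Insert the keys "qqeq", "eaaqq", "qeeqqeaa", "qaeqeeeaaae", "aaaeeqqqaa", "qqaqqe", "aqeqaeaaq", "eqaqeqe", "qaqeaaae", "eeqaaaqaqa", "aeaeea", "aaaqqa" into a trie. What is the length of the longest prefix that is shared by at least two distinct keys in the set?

Equivalently: take the maximum, over all pairs, of their longest common prefix length.
"aaaeeqqqaa" and "aaaqqa" agree on "aaa" (3 characters) before diverging; nothing deeper is shared.
Longest shared-prefix length: 3

3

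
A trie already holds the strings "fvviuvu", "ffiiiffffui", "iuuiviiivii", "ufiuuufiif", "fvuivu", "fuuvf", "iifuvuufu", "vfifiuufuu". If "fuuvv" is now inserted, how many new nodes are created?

1

The longest prefix of "fuuvv" already in the trie is "fuuv" (length 4).
Each of the 1 remaining characters creates one node.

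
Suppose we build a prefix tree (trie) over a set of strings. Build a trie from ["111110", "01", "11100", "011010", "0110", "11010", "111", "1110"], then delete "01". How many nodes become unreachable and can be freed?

0

After clearing the end-marker at "01", prune upward until reaching a node still needed by another word.
Every node on "01" is still needed (e.g. by "011010"), so nothing is freed.
Nodes removed: 0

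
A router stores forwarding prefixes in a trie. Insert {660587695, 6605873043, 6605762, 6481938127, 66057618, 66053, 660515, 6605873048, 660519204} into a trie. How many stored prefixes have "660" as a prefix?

8

Walk to "660"; the words in its subtree are exactly those with that prefix.
Matches: "660515", "660519204", "66053", "66057618", "6605762", "6605873043", "6605873048", "660587695"
Count: 8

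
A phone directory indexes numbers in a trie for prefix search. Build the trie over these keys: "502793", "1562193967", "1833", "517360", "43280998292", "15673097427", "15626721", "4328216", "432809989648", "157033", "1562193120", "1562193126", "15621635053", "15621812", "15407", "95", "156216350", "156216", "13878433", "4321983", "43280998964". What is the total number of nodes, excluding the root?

Trace insertions, counting only characters that open a new branch:
  "502793" → 6 new (5, 0, 2, 7, 9, 3)
  "1562193967" → 10 new (1, 5, 6, 2, 1, 9, 3, 9, 6, 7)
  "1833" → prefix "1" already present; 3 new (8, 3, 3)
  "517360" → prefix "5" already present; 5 new (1, 7, 3, 6, 0)
  "43280998292" → 11 new (4, 3, 2, 8, 0, 9, 9, 8, 2, 9, 2)
  "15673097427" → prefix "156" already present; 8 new (7, 3, 0, 9, 7, 4, 2, 7)
  "15626721" → prefix "1562" already present; 4 new (6, 7, 2, 1)
  "4328216" → prefix "4328" already present; 3 new (2, 1, 6)
  "432809989648" → prefix "43280998" already present; 4 new (9, 6, 4, 8)
  "157033" → prefix "15" already present; 4 new (7, 0, 3, 3)
  "1562193120" → prefix "1562193" already present; 3 new (1, 2, 0)
  "1562193126" → prefix "156219312" already present; 1 new (6)
  "15621635053" → prefix "15621" already present; 6 new (6, 3, 5, 0, 5, 3)
  "15621812" → prefix "15621" already present; 3 new (8, 1, 2)
  "15407" → prefix "15" already present; 3 new (4, 0, 7)
  "95" → 2 new (9, 5)
  "156216350" → prefix "156216350" already present; 0 new (none)
  "156216" → prefix "156216" already present; 0 new (none)
  "13878433" → prefix "1" already present; 7 new (3, 8, 7, 8, 4, 3, 3)
  "4321983" → prefix "432" already present; 4 new (1, 9, 8, 3)
  "43280998964" → prefix "43280998964" already present; 0 new (none)
Total nodes = 6 + 10 + 3 + 5 + 11 + 8 + 4 + 3 + 4 + 4 + 3 + 1 + 6 + 3 + 3 + 2 + 0 + 0 + 7 + 4 + 0 = 87

87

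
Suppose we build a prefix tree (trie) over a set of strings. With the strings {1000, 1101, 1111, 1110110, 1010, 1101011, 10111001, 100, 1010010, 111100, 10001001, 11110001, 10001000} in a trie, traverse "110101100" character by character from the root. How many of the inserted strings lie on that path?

Traverse "110101100" character by character; count nodes along the way that are marked as word ends.
Prefixes of the query that are stored words: "1101", "1101011"
Count: 2

2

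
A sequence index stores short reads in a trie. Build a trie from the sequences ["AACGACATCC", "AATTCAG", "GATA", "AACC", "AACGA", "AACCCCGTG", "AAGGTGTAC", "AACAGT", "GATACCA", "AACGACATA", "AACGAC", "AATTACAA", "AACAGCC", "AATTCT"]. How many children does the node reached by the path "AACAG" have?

Walk "AACAG" from the root, arriving at one node.
Characters that immediately follow "AACAG" among the stored strings: {C, T}.
That node has 2 child edges.

2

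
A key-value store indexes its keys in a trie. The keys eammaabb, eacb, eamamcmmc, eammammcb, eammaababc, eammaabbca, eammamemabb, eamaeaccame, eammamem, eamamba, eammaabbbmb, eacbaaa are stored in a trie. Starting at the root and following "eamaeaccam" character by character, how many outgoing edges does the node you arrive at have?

Walk "eamaeaccam" from the root, arriving at one node.
Characters that immediately follow "eamaeaccam" among the stored strings: {e}.
That node has 1 child edge.

1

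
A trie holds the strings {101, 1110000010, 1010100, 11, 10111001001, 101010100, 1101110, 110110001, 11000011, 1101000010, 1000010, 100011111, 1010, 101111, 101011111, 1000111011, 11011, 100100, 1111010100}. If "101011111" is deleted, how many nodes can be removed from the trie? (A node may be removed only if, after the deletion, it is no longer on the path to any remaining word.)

4

After clearing the end-marker at "101011111", prune upward until reaching a node still needed by another word.
The suffix "1111" (4 nodes) is used only by "101011111"; the node for "10101" still has the child "0", so pruning stops there.
Nodes removed: 4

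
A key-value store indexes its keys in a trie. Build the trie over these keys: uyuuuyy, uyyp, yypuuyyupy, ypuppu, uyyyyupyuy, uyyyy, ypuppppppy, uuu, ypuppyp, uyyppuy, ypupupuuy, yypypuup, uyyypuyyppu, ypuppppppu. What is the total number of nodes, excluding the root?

For each word, the new-node count is its length minus the longest prefix already in the trie:
  "uyuuuyy" → 7 new (u, y, u, u, u, y, y)
  "uyyp" → prefix "uy" already present; 2 new (y, p)
  "yypuuyyupy" → 10 new (y, y, p, u, u, y, y, u, p, y)
  "ypuppu" → prefix "y" already present; 5 new (p, u, p, p, u)
  "uyyyyupyuy" → prefix "uyy" already present; 7 new (y, y, u, p, y, u, y)
  "uyyyy" → prefix "uyyyy" already present; 0 new (none)
  "ypuppppppy" → prefix "ypupp" already present; 5 new (p, p, p, p, y)
  "uuu" → prefix "u" already present; 2 new (u, u)
  "ypuppyp" → prefix "ypupp" already present; 2 new (y, p)
  "uyyppuy" → prefix "uyyp" already present; 3 new (p, u, y)
  "ypupupuuy" → prefix "ypup" already present; 5 new (u, p, u, u, y)
  "yypypuup" → prefix "yyp" already present; 5 new (y, p, u, u, p)
  "uyyypuyyppu" → prefix "uyyy" already present; 7 new (p, u, y, y, p, p, u)
  "ypuppppppu" → prefix "ypupppppp" already present; 1 new (u)
Total nodes = 7 + 2 + 10 + 5 + 7 + 0 + 5 + 2 + 2 + 3 + 5 + 5 + 7 + 1 = 61

61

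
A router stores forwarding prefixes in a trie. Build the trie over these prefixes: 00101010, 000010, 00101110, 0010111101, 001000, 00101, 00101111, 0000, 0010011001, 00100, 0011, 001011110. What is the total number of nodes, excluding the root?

26

Trie structure (* marks end of a word):
(root)
└─ 0
   └─ 0
      ├─ 0
      │  └─ 0 *
      │     └─ 1
      │        └─ 0 *
      └─ 1
         ├─ 0
         │  ├─ 0 *
         │  │  ├─ 0 *
         │  │  └─ 1
         │  │     └─ 1
         │  │        └─ 0
         │  │           └─ 0
         │  │              └─ 1 *
         │  └─ 1 *
         │     ├─ 0
         │     │  └─ 1
         │     │     └─ 0 *
         │     └─ 1
         │        └─ 1
         │           ├─ 0 *
         │           └─ 1 *
         │              └─ 0 *
         │                 └─ 1 *
         └─ 1 *
Counting every labelled node above: 26.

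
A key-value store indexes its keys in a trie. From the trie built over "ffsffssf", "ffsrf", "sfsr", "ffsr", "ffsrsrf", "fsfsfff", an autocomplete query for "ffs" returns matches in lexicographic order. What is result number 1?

DFS of the "ffs" subtree visits, in order: "ffsffssf", "ffsr", "ffsrf", "ffsrsrf"
Position 1: ffsffssf

ffsffssf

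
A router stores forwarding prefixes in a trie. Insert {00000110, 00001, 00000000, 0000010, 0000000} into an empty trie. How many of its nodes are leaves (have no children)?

4

A leaf is a node with no children — equivalently, the end of a word that is not a proper prefix of any other stored word.
Those words: "00000000", "0000010", "00000110", "00001"
Leaf count: 4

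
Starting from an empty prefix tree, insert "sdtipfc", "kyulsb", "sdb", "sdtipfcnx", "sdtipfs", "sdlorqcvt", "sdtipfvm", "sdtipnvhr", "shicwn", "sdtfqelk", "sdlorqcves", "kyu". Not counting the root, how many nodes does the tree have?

42

Count nodes per top-level branch (shared prefixes stored once):
  'k'-branch (kyu, kyulsb): 6 nodes
  's'-branch (sdb, sdlorqcves, sdlorqcvt, sdtfqelk, sdtipfc, sdtipfcnx, sdtipfs, sdtipfvm, sdtipnvhr, shicwn): 36 nodes
Sum: 42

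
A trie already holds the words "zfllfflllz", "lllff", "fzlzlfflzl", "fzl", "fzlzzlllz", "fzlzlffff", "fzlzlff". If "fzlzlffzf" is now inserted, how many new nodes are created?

2

The longest prefix of "fzlzlffzf" already in the trie is "fzlzlff" (length 7).
New nodes needed: |"fzlzlffzf"| − 7 = 9 − 7 = 2.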